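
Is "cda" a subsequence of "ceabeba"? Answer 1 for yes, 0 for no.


Check if "cda" is a subsequence of "ceabeba"
Greedy scan:
  Position 0 ('c'): matches sub[0] = 'c'
  Position 1 ('e'): no match needed
  Position 2 ('a'): no match needed
  Position 3 ('b'): no match needed
  Position 4 ('e'): no match needed
  Position 5 ('b'): no match needed
  Position 6 ('a'): no match needed
Only matched 1/3 characters => not a subsequence

0


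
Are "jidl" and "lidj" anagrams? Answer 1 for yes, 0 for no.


Strings: "jidl", "lidj"
Sorted first:  dijl
Sorted second: dijl
Sorted forms match => anagrams

1


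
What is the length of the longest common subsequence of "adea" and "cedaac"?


LCS of "adea" and "cedaac"
DP table:
           c    e    d    a    a    c
      0    0    0    0    0    0    0
  a   0    0    0    0    1    1    1
  d   0    0    0    1    1    1    1
  e   0    0    1    1    1    1    1
  a   0    0    1    1    2    2    2
LCS length = dp[4][6] = 2

2


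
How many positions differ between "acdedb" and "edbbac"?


Comparing "acdedb" and "edbbac" position by position:
  Position 0: 'a' vs 'e' => DIFFER
  Position 1: 'c' vs 'd' => DIFFER
  Position 2: 'd' vs 'b' => DIFFER
  Position 3: 'e' vs 'b' => DIFFER
  Position 4: 'd' vs 'a' => DIFFER
  Position 5: 'b' vs 'c' => DIFFER
Positions that differ: 6

6


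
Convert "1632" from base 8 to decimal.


Input: "1632" in base 8
Positional expansion:
  Digit '1' (value 1) x 8^3 = 512
  Digit '6' (value 6) x 8^2 = 384
  Digit '3' (value 3) x 8^1 = 24
  Digit '2' (value 2) x 8^0 = 2
Sum = 922

922


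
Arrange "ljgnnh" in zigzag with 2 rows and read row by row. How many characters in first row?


Zigzag "ljgnnh" into 2 rows:
Placing characters:
  'l' => row 0
  'j' => row 1
  'g' => row 0
  'n' => row 1
  'n' => row 0
  'h' => row 1
Rows:
  Row 0: "lgn"
  Row 1: "jnh"
First row length: 3

3


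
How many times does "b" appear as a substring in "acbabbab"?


Searching for "b" in "acbabbab"
Scanning each position:
  Position 0: "a" => no
  Position 1: "c" => no
  Position 2: "b" => MATCH
  Position 3: "a" => no
  Position 4: "b" => MATCH
  Position 5: "b" => MATCH
  Position 6: "a" => no
  Position 7: "b" => MATCH
Total occurrences: 4

4


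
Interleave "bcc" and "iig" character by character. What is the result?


Interleaving "bcc" and "iig":
  Position 0: 'b' from first, 'i' from second => "bi"
  Position 1: 'c' from first, 'i' from second => "ci"
  Position 2: 'c' from first, 'g' from second => "cg"
Result: bicicg

bicicg


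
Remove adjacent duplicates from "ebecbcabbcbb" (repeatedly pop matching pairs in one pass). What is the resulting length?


Input: ebecbcabbcbb
Stack-based adjacent duplicate removal:
  Read 'e': push. Stack: e
  Read 'b': push. Stack: eb
  Read 'e': push. Stack: ebe
  Read 'c': push. Stack: ebec
  Read 'b': push. Stack: ebecb
  Read 'c': push. Stack: ebecbc
  Read 'a': push. Stack: ebecbca
  Read 'b': push. Stack: ebecbcab
  Read 'b': matches stack top 'b' => pop. Stack: ebecbca
  Read 'c': push. Stack: ebecbcac
  Read 'b': push. Stack: ebecbcacb
  Read 'b': matches stack top 'b' => pop. Stack: ebecbcac
Final stack: "ebecbcac" (length 8)

8


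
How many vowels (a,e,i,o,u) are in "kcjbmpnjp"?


Input: kcjbmpnjp
Checking each character:
  'k' at position 0: consonant
  'c' at position 1: consonant
  'j' at position 2: consonant
  'b' at position 3: consonant
  'm' at position 4: consonant
  'p' at position 5: consonant
  'n' at position 6: consonant
  'j' at position 7: consonant
  'p' at position 8: consonant
Total vowels: 0

0


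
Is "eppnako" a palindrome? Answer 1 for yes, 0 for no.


Input: eppnako
Reversed: okanppe
  Compare pos 0 ('e') with pos 6 ('o'): MISMATCH
  Compare pos 1 ('p') with pos 5 ('k'): MISMATCH
  Compare pos 2 ('p') with pos 4 ('a'): MISMATCH
Result: not a palindrome

0


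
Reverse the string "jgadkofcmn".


Input: jgadkofcmn
Reading characters right to left:
  Position 9: 'n'
  Position 8: 'm'
  Position 7: 'c'
  Position 6: 'f'
  Position 5: 'o'
  Position 4: 'k'
  Position 3: 'd'
  Position 2: 'a'
  Position 1: 'g'
  Position 0: 'j'
Reversed: nmcfokdagj

nmcfokdagj


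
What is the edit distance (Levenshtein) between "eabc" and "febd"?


Computing edit distance: "eabc" -> "febd"
DP table:
           f    e    b    d
      0    1    2    3    4
  e   1    1    1    2    3
  a   2    2    2    2    3
  b   3    3    3    2    3
  c   4    4    4    3    3
Edit distance = dp[4][4] = 3

3


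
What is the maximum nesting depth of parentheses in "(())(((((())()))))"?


Input: "(())(((((())()))))"
Tracking depth:
  Position 0 '(': depth becomes 1
  Position 1 '(': depth becomes 2
  Position 2 ')': depth becomes 1
  Position 3 ')': depth becomes 0
  Position 4 '(': depth becomes 1
  Position 5 '(': depth becomes 2
  Position 6 '(': depth becomes 3
  Position 7 '(': depth becomes 4
  Position 8 '(': depth becomes 5
  Position 9 '(': depth becomes 6
  Position 10 ')': depth becomes 5
  Position 11 ')': depth becomes 4
  Position 12 '(': depth becomes 5
  Position 13 ')': depth becomes 4
  Position 14 ')': depth becomes 3
  Position 15 ')': depth becomes 2
  Position 16 ')': depth becomes 1
  Position 17 ')': depth becomes 0
Maximum depth reached: 6

6


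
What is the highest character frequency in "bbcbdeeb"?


Input: bbcbdeeb
Character counts:
  'b': 4
  'c': 1
  'd': 1
  'e': 2
Maximum frequency: 4

4


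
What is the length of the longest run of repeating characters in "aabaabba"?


Input: "aabaabba"
Scanning for longest run:
  Position 1 ('a'): continues run of 'a', length=2
  Position 2 ('b'): new char, reset run to 1
  Position 3 ('a'): new char, reset run to 1
  Position 4 ('a'): continues run of 'a', length=2
  Position 5 ('b'): new char, reset run to 1
  Position 6 ('b'): continues run of 'b', length=2
  Position 7 ('a'): new char, reset run to 1
Longest run: 'a' with length 2

2


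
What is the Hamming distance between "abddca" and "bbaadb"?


Comparing "abddca" and "bbaadb" position by position:
  Position 0: 'a' vs 'b' => differ
  Position 1: 'b' vs 'b' => same
  Position 2: 'd' vs 'a' => differ
  Position 3: 'd' vs 'a' => differ
  Position 4: 'c' vs 'd' => differ
  Position 5: 'a' vs 'b' => differ
Total differences (Hamming distance): 5

5


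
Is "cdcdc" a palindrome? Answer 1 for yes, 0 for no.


Input: cdcdc
Reversed: cdcdc
  Compare pos 0 ('c') with pos 4 ('c'): match
  Compare pos 1 ('d') with pos 3 ('d'): match
Result: palindrome

1


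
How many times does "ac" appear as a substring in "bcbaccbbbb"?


Searching for "ac" in "bcbaccbbbb"
Scanning each position:
  Position 0: "bc" => no
  Position 1: "cb" => no
  Position 2: "ba" => no
  Position 3: "ac" => MATCH
  Position 4: "cc" => no
  Position 5: "cb" => no
  Position 6: "bb" => no
  Position 7: "bb" => no
  Position 8: "bb" => no
Total occurrences: 1

1


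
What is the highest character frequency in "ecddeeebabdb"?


Input: ecddeeebabdb
Character counts:
  'a': 1
  'b': 3
  'c': 1
  'd': 3
  'e': 4
Maximum frequency: 4

4


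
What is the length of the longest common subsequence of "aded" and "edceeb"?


LCS of "aded" and "edceeb"
DP table:
           e    d    c    e    e    b
      0    0    0    0    0    0    0
  a   0    0    0    0    0    0    0
  d   0    0    1    1    1    1    1
  e   0    1    1    1    2    2    2
  d   0    1    2    2    2    2    2
LCS length = dp[4][6] = 2

2


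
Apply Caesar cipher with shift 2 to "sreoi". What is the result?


Caesar cipher: shift "sreoi" by 2
  's' (pos 18) + 2 = pos 20 = 'u'
  'r' (pos 17) + 2 = pos 19 = 't'
  'e' (pos 4) + 2 = pos 6 = 'g'
  'o' (pos 14) + 2 = pos 16 = 'q'
  'i' (pos 8) + 2 = pos 10 = 'k'
Result: utgqk

utgqk


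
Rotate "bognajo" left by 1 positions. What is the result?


Input: "bognajo", rotate left by 1
First 1 characters: "b"
Remaining characters: "ognajo"
Concatenate remaining + first: "ognajo" + "b" = "ognajob"

ognajob


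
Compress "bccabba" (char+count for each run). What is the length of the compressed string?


Input: bccabba
Runs:
  'b' x 1 => "b1"
  'c' x 2 => "c2"
  'a' x 1 => "a1"
  'b' x 2 => "b2"
  'a' x 1 => "a1"
Compressed: "b1c2a1b2a1"
Compressed length: 10

10


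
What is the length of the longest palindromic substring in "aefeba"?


Input: "aefeba"
Checking substrings for palindromes:
  [1:4] "efe" (len 3) => palindrome
Longest palindromic substring: "efe" with length 3

3


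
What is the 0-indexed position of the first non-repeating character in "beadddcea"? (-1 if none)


Input: beadddcea
Character frequencies:
  'a': 2
  'b': 1
  'c': 1
  'd': 3
  'e': 2
Scanning left to right for freq == 1:
  Position 0 ('b'): unique! => answer = 0

0


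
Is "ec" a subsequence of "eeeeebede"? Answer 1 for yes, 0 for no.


Check if "ec" is a subsequence of "eeeeebede"
Greedy scan:
  Position 0 ('e'): matches sub[0] = 'e'
  Position 1 ('e'): no match needed
  Position 2 ('e'): no match needed
  Position 3 ('e'): no match needed
  Position 4 ('e'): no match needed
  Position 5 ('b'): no match needed
  Position 6 ('e'): no match needed
  Position 7 ('d'): no match needed
  Position 8 ('e'): no match needed
Only matched 1/2 characters => not a subsequence

0


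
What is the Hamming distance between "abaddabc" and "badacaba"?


Comparing "abaddabc" and "badacaba" position by position:
  Position 0: 'a' vs 'b' => differ
  Position 1: 'b' vs 'a' => differ
  Position 2: 'a' vs 'd' => differ
  Position 3: 'd' vs 'a' => differ
  Position 4: 'd' vs 'c' => differ
  Position 5: 'a' vs 'a' => same
  Position 6: 'b' vs 'b' => same
  Position 7: 'c' vs 'a' => differ
Total differences (Hamming distance): 6

6


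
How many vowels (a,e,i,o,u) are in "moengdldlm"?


Input: moengdldlm
Checking each character:
  'm' at position 0: consonant
  'o' at position 1: vowel (running total: 1)
  'e' at position 2: vowel (running total: 2)
  'n' at position 3: consonant
  'g' at position 4: consonant
  'd' at position 5: consonant
  'l' at position 6: consonant
  'd' at position 7: consonant
  'l' at position 8: consonant
  'm' at position 9: consonant
Total vowels: 2

2


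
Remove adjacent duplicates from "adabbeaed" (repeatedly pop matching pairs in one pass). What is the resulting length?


Input: adabbeaed
Stack-based adjacent duplicate removal:
  Read 'a': push. Stack: a
  Read 'd': push. Stack: ad
  Read 'a': push. Stack: ada
  Read 'b': push. Stack: adab
  Read 'b': matches stack top 'b' => pop. Stack: ada
  Read 'e': push. Stack: adae
  Read 'a': push. Stack: adaea
  Read 'e': push. Stack: adaeae
  Read 'd': push. Stack: adaeaed
Final stack: "adaeaed" (length 7)

7


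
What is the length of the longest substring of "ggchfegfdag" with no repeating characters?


Input: "ggchfegfdag"
Sliding window (track last position of each char):
  Position 0 ('g'): window [0,0] length 1 -- new best
  Position 1 ('g'): repeat (last at 0), move window start to 1
  Position 1 ('g'): window [1,1] length 1
  Position 2 ('c'): window [1,2] length 2 -- new best
  Position 3 ('h'): window [1,3] length 3 -- new best
  Position 4 ('f'): window [1,4] length 4 -- new best
  Position 5 ('e'): window [1,5] length 5 -- new best
  Position 6 ('g'): repeat (last at 1), move window start to 2
  Position 6 ('g'): window [2,6] length 5
  Position 7 ('f'): repeat (last at 4), move window start to 5
  Position 7 ('f'): window [5,7] length 3
  Position 8 ('d'): window [5,8] length 4
  Position 9 ('a'): window [5,9] length 5
  Position 10 ('g'): repeat (last at 6), move window start to 7
  Position 10 ('g'): window [7,10] length 4
Longest substring with no repeats: "gchfe" with length 5

5


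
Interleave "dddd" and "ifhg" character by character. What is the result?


Interleaving "dddd" and "ifhg":
  Position 0: 'd' from first, 'i' from second => "di"
  Position 1: 'd' from first, 'f' from second => "df"
  Position 2: 'd' from first, 'h' from second => "dh"
  Position 3: 'd' from first, 'g' from second => "dg"
Result: didfdhdg

didfdhdg


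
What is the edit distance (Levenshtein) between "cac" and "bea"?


Computing edit distance: "cac" -> "bea"
DP table:
           b    e    a
      0    1    2    3
  c   1    1    2    3
  a   2    2    2    2
  c   3    3    3    3
Edit distance = dp[3][3] = 3

3


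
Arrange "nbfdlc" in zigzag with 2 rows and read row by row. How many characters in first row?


Zigzag "nbfdlc" into 2 rows:
Placing characters:
  'n' => row 0
  'b' => row 1
  'f' => row 0
  'd' => row 1
  'l' => row 0
  'c' => row 1
Rows:
  Row 0: "nfl"
  Row 1: "bdc"
First row length: 3

3


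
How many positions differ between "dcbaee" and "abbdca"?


Comparing "dcbaee" and "abbdca" position by position:
  Position 0: 'd' vs 'a' => DIFFER
  Position 1: 'c' vs 'b' => DIFFER
  Position 2: 'b' vs 'b' => same
  Position 3: 'a' vs 'd' => DIFFER
  Position 4: 'e' vs 'c' => DIFFER
  Position 5: 'e' vs 'a' => DIFFER
Positions that differ: 5

5


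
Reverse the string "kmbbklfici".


Input: kmbbklfici
Reading characters right to left:
  Position 9: 'i'
  Position 8: 'c'
  Position 7: 'i'
  Position 6: 'f'
  Position 5: 'l'
  Position 4: 'k'
  Position 3: 'b'
  Position 2: 'b'
  Position 1: 'm'
  Position 0: 'k'
Reversed: iciflkbbmk

iciflkbbmk


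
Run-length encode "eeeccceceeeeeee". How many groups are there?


Input: eeeccceceeeeeee
Scanning for consecutive runs:
  Group 1: 'e' x 3 (positions 0-2)
  Group 2: 'c' x 3 (positions 3-5)
  Group 3: 'e' x 1 (positions 6-6)
  Group 4: 'c' x 1 (positions 7-7)
  Group 5: 'e' x 7 (positions 8-14)
Total groups: 5

5


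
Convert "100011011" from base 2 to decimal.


Input: "100011011" in base 2
Positional expansion:
  Digit '1' (value 1) x 2^8 = 256
  Digit '0' (value 0) x 2^7 = 0
  Digit '0' (value 0) x 2^6 = 0
  Digit '0' (value 0) x 2^5 = 0
  Digit '1' (value 1) x 2^4 = 16
  Digit '1' (value 1) x 2^3 = 8
  Digit '0' (value 0) x 2^2 = 0
  Digit '1' (value 1) x 2^1 = 2
  Digit '1' (value 1) x 2^0 = 1
Sum = 283

283


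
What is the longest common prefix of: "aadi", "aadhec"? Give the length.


Words: aadi, aadhec
  Position 0: all 'a' => match
  Position 1: all 'a' => match
  Position 2: all 'd' => match
  Position 3: ('i', 'h') => mismatch, stop
LCP = "aad" (length 3)

3


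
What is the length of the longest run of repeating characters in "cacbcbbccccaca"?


Input: "cacbcbbccccaca"
Scanning for longest run:
  Position 1 ('a'): new char, reset run to 1
  Position 2 ('c'): new char, reset run to 1
  Position 3 ('b'): new char, reset run to 1
  Position 4 ('c'): new char, reset run to 1
  Position 5 ('b'): new char, reset run to 1
  Position 6 ('b'): continues run of 'b', length=2
  Position 7 ('c'): new char, reset run to 1
  Position 8 ('c'): continues run of 'c', length=2
  Position 9 ('c'): continues run of 'c', length=3
  Position 10 ('c'): continues run of 'c', length=4
  Position 11 ('a'): new char, reset run to 1
  Position 12 ('c'): new char, reset run to 1
  Position 13 ('a'): new char, reset run to 1
Longest run: 'c' with length 4

4


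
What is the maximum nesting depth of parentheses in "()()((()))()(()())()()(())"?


Input: "()()((()))()(()())()()(())"
Tracking depth:
  Position 0 '(': depth becomes 1
  Position 1 ')': depth becomes 0
  Position 2 '(': depth becomes 1
  Position 3 ')': depth becomes 0
  Position 4 '(': depth becomes 1
  Position 5 '(': depth becomes 2
  Position 6 '(': depth becomes 3
  Position 7 ')': depth becomes 2
  Position 8 ')': depth becomes 1
  Position 9 ')': depth becomes 0
  Position 10 '(': depth becomes 1
  Position 11 ')': depth becomes 0
  Position 12 '(': depth becomes 1
  Position 13 '(': depth becomes 2
  Position 14 ')': depth becomes 1
  Position 15 '(': depth becomes 2
  Position 16 ')': depth becomes 1
  Position 17 ')': depth becomes 0
  Position 18 '(': depth becomes 1
  Position 19 ')': depth becomes 0
  Position 20 '(': depth becomes 1
  Position 21 ')': depth becomes 0
  Position 22 '(': depth becomes 1
  Position 23 '(': depth becomes 2
  Position 24 ')': depth becomes 1
  Position 25 ')': depth becomes 0
Maximum depth reached: 3

3


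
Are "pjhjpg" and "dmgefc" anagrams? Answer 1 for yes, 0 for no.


Strings: "pjhjpg", "dmgefc"
Sorted first:  ghjjpp
Sorted second: cdefgm
Differ at position 0: 'g' vs 'c' => not anagrams

0


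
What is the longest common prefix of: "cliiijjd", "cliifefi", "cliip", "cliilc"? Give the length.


Words: cliiijjd, cliifefi, cliip, cliilc
  Position 0: all 'c' => match
  Position 1: all 'l' => match
  Position 2: all 'i' => match
  Position 3: all 'i' => match
  Position 4: ('i', 'f', 'p', 'l') => mismatch, stop
LCP = "clii" (length 4)

4


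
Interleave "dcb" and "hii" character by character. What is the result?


Interleaving "dcb" and "hii":
  Position 0: 'd' from first, 'h' from second => "dh"
  Position 1: 'c' from first, 'i' from second => "ci"
  Position 2: 'b' from first, 'i' from second => "bi"
Result: dhcibi

dhcibi


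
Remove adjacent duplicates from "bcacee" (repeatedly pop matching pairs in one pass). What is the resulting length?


Input: bcacee
Stack-based adjacent duplicate removal:
  Read 'b': push. Stack: b
  Read 'c': push. Stack: bc
  Read 'a': push. Stack: bca
  Read 'c': push. Stack: bcac
  Read 'e': push. Stack: bcace
  Read 'e': matches stack top 'e' => pop. Stack: bcac
Final stack: "bcac" (length 4)

4


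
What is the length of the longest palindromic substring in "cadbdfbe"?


Input: "cadbdfbe"
Checking substrings for palindromes:
  [2:5] "dbd" (len 3) => palindrome
Longest palindromic substring: "dbd" with length 3

3


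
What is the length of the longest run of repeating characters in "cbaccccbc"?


Input: "cbaccccbc"
Scanning for longest run:
  Position 1 ('b'): new char, reset run to 1
  Position 2 ('a'): new char, reset run to 1
  Position 3 ('c'): new char, reset run to 1
  Position 4 ('c'): continues run of 'c', length=2
  Position 5 ('c'): continues run of 'c', length=3
  Position 6 ('c'): continues run of 'c', length=4
  Position 7 ('b'): new char, reset run to 1
  Position 8 ('c'): new char, reset run to 1
Longest run: 'c' with length 4

4


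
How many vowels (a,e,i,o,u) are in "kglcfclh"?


Input: kglcfclh
Checking each character:
  'k' at position 0: consonant
  'g' at position 1: consonant
  'l' at position 2: consonant
  'c' at position 3: consonant
  'f' at position 4: consonant
  'c' at position 5: consonant
  'l' at position 6: consonant
  'h' at position 7: consonant
Total vowels: 0

0


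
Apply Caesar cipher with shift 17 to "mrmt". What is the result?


Caesar cipher: shift "mrmt" by 17
  'm' (pos 12) + 17 = pos 3 = 'd'
  'r' (pos 17) + 17 = pos 8 = 'i'
  'm' (pos 12) + 17 = pos 3 = 'd'
  't' (pos 19) + 17 = pos 10 = 'k'
Result: didk

didk


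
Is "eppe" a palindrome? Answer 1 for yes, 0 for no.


Input: eppe
Reversed: eppe
  Compare pos 0 ('e') with pos 3 ('e'): match
  Compare pos 1 ('p') with pos 2 ('p'): match
Result: palindrome

1


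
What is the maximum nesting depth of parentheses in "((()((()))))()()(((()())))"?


Input: "((()((()))))()()(((()())))"
Tracking depth:
  Position 0 '(': depth becomes 1
  Position 1 '(': depth becomes 2
  Position 2 '(': depth becomes 3
  Position 3 ')': depth becomes 2
  Position 4 '(': depth becomes 3
  Position 5 '(': depth becomes 4
  Position 6 '(': depth becomes 5
  Position 7 ')': depth becomes 4
  Position 8 ')': depth becomes 3
  Position 9 ')': depth becomes 2
  Position 10 ')': depth becomes 1
  Position 11 ')': depth becomes 0
  Position 12 '(': depth becomes 1
  Position 13 ')': depth becomes 0
  Position 14 '(': depth becomes 1
  Position 15 ')': depth becomes 0
  Position 16 '(': depth becomes 1
  Position 17 '(': depth becomes 2
  Position 18 '(': depth becomes 3
  Position 19 '(': depth becomes 4
  Position 20 ')': depth becomes 3
  Position 21 '(': depth becomes 4
  Position 22 ')': depth becomes 3
  Position 23 ')': depth becomes 2
  Position 24 ')': depth becomes 1
  Position 25 ')': depth becomes 0
Maximum depth reached: 5

5


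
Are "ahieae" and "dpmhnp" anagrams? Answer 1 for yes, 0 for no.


Strings: "ahieae", "dpmhnp"
Sorted first:  aaeehi
Sorted second: dhmnpp
Differ at position 0: 'a' vs 'd' => not anagrams

0


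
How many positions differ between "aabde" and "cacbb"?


Comparing "aabde" and "cacbb" position by position:
  Position 0: 'a' vs 'c' => DIFFER
  Position 1: 'a' vs 'a' => same
  Position 2: 'b' vs 'c' => DIFFER
  Position 3: 'd' vs 'b' => DIFFER
  Position 4: 'e' vs 'b' => DIFFER
Positions that differ: 4

4


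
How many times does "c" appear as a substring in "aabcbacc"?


Searching for "c" in "aabcbacc"
Scanning each position:
  Position 0: "a" => no
  Position 1: "a" => no
  Position 2: "b" => no
  Position 3: "c" => MATCH
  Position 4: "b" => no
  Position 5: "a" => no
  Position 6: "c" => MATCH
  Position 7: "c" => MATCH
Total occurrences: 3

3


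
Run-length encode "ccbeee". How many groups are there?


Input: ccbeee
Scanning for consecutive runs:
  Group 1: 'c' x 2 (positions 0-1)
  Group 2: 'b' x 1 (positions 2-2)
  Group 3: 'e' x 3 (positions 3-5)
Total groups: 3

3


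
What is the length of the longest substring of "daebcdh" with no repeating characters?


Input: "daebcdh"
Sliding window (track last position of each char):
  Position 0 ('d'): window [0,0] length 1 -- new best
  Position 1 ('a'): window [0,1] length 2 -- new best
  Position 2 ('e'): window [0,2] length 3 -- new best
  Position 3 ('b'): window [0,3] length 4 -- new best
  Position 4 ('c'): window [0,4] length 5 -- new best
  Position 5 ('d'): repeat (last at 0), move window start to 1
  Position 5 ('d'): window [1,5] length 5
  Position 6 ('h'): window [1,6] length 6 -- new best
Longest substring with no repeats: "aebcdh" with length 6

6


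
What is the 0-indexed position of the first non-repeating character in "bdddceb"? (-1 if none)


Input: bdddceb
Character frequencies:
  'b': 2
  'c': 1
  'd': 3
  'e': 1
Scanning left to right for freq == 1:
  Position 0 ('b'): freq=2, skip
  Position 1 ('d'): freq=3, skip
  Position 2 ('d'): freq=3, skip
  Position 3 ('d'): freq=3, skip
  Position 4 ('c'): unique! => answer = 4

4


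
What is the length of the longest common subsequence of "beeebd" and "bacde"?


LCS of "beeebd" and "bacde"
DP table:
           b    a    c    d    e
      0    0    0    0    0    0
  b   0    1    1    1    1    1
  e   0    1    1    1    1    2
  e   0    1    1    1    1    2
  e   0    1    1    1    1    2
  b   0    1    1    1    1    2
  d   0    1    1    1    2    2
LCS length = dp[6][5] = 2

2


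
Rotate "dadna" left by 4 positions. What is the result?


Input: "dadna", rotate left by 4
First 4 characters: "dadn"
Remaining characters: "a"
Concatenate remaining + first: "a" + "dadn" = "adadn"

adadn


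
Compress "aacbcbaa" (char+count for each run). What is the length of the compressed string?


Input: aacbcbaa
Runs:
  'a' x 2 => "a2"
  'c' x 1 => "c1"
  'b' x 1 => "b1"
  'c' x 1 => "c1"
  'b' x 1 => "b1"
  'a' x 2 => "a2"
Compressed: "a2c1b1c1b1a2"
Compressed length: 12

12


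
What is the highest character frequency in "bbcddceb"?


Input: bbcddceb
Character counts:
  'b': 3
  'c': 2
  'd': 2
  'e': 1
Maximum frequency: 3

3


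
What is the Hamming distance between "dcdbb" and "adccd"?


Comparing "dcdbb" and "adccd" position by position:
  Position 0: 'd' vs 'a' => differ
  Position 1: 'c' vs 'd' => differ
  Position 2: 'd' vs 'c' => differ
  Position 3: 'b' vs 'c' => differ
  Position 4: 'b' vs 'd' => differ
Total differences (Hamming distance): 5

5


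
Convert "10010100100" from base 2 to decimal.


Input: "10010100100" in base 2
Positional expansion:
  Digit '1' (value 1) x 2^10 = 1024
  Digit '0' (value 0) x 2^9 = 0
  Digit '0' (value 0) x 2^8 = 0
  Digit '1' (value 1) x 2^7 = 128
  Digit '0' (value 0) x 2^6 = 0
  Digit '1' (value 1) x 2^5 = 32
  Digit '0' (value 0) x 2^4 = 0
  Digit '0' (value 0) x 2^3 = 0
  Digit '1' (value 1) x 2^2 = 4
  Digit '0' (value 0) x 2^1 = 0
  Digit '0' (value 0) x 2^0 = 0
Sum = 1188

1188


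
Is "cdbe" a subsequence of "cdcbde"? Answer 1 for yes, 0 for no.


Check if "cdbe" is a subsequence of "cdcbde"
Greedy scan:
  Position 0 ('c'): matches sub[0] = 'c'
  Position 1 ('d'): matches sub[1] = 'd'
  Position 2 ('c'): no match needed
  Position 3 ('b'): matches sub[2] = 'b'
  Position 4 ('d'): no match needed
  Position 5 ('e'): matches sub[3] = 'e'
All 4 characters matched => is a subsequence

1


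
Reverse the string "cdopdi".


Input: cdopdi
Reading characters right to left:
  Position 5: 'i'
  Position 4: 'd'
  Position 3: 'p'
  Position 2: 'o'
  Position 1: 'd'
  Position 0: 'c'
Reversed: idpodc

idpodc


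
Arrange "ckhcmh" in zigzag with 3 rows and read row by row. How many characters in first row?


Zigzag "ckhcmh" into 3 rows:
Placing characters:
  'c' => row 0
  'k' => row 1
  'h' => row 2
  'c' => row 1
  'm' => row 0
  'h' => row 1
Rows:
  Row 0: "cm"
  Row 1: "kch"
  Row 2: "h"
First row length: 2

2


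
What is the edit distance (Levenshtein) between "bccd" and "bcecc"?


Computing edit distance: "bccd" -> "bcecc"
DP table:
           b    c    e    c    c
      0    1    2    3    4    5
  b   1    0    1    2    3    4
  c   2    1    0    1    2    3
  c   3    2    1    1    1    2
  d   4    3    2    2    2    2
Edit distance = dp[4][5] = 2

2


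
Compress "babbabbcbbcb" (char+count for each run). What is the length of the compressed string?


Input: babbabbcbbcb
Runs:
  'b' x 1 => "b1"
  'a' x 1 => "a1"
  'b' x 2 => "b2"
  'a' x 1 => "a1"
  'b' x 2 => "b2"
  'c' x 1 => "c1"
  'b' x 2 => "b2"
  'c' x 1 => "c1"
  'b' x 1 => "b1"
Compressed: "b1a1b2a1b2c1b2c1b1"
Compressed length: 18

18


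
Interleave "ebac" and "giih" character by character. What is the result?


Interleaving "ebac" and "giih":
  Position 0: 'e' from first, 'g' from second => "eg"
  Position 1: 'b' from first, 'i' from second => "bi"
  Position 2: 'a' from first, 'i' from second => "ai"
  Position 3: 'c' from first, 'h' from second => "ch"
Result: egbiaich

egbiaich


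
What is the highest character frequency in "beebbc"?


Input: beebbc
Character counts:
  'b': 3
  'c': 1
  'e': 2
Maximum frequency: 3

3


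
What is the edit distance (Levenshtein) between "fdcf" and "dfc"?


Computing edit distance: "fdcf" -> "dfc"
DP table:
           d    f    c
      0    1    2    3
  f   1    1    1    2
  d   2    1    2    2
  c   3    2    2    2
  f   4    3    2    3
Edit distance = dp[4][3] = 3

3


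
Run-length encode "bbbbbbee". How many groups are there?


Input: bbbbbbee
Scanning for consecutive runs:
  Group 1: 'b' x 6 (positions 0-5)
  Group 2: 'e' x 2 (positions 6-7)
Total groups: 2

2


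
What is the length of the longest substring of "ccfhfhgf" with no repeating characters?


Input: "ccfhfhgf"
Sliding window (track last position of each char):
  Position 0 ('c'): window [0,0] length 1 -- new best
  Position 1 ('c'): repeat (last at 0), move window start to 1
  Position 1 ('c'): window [1,1] length 1
  Position 2 ('f'): window [1,2] length 2 -- new best
  Position 3 ('h'): window [1,3] length 3 -- new best
  Position 4 ('f'): repeat (last at 2), move window start to 3
  Position 4 ('f'): window [3,4] length 2
  Position 5 ('h'): repeat (last at 3), move window start to 4
  Position 5 ('h'): window [4,5] length 2
  Position 6 ('g'): window [4,6] length 3
  Position 7 ('f'): repeat (last at 4), move window start to 5
  Position 7 ('f'): window [5,7] length 3
Longest substring with no repeats: "cfh" with length 3

3


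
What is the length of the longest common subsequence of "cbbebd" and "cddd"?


LCS of "cbbebd" and "cddd"
DP table:
           c    d    d    d
      0    0    0    0    0
  c   0    1    1    1    1
  b   0    1    1    1    1
  b   0    1    1    1    1
  e   0    1    1    1    1
  b   0    1    1    1    1
  d   0    1    2    2    2
LCS length = dp[6][4] = 2

2


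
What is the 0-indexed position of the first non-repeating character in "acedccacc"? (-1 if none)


Input: acedccacc
Character frequencies:
  'a': 2
  'c': 5
  'd': 1
  'e': 1
Scanning left to right for freq == 1:
  Position 0 ('a'): freq=2, skip
  Position 1 ('c'): freq=5, skip
  Position 2 ('e'): unique! => answer = 2

2


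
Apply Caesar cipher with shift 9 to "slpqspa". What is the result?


Caesar cipher: shift "slpqspa" by 9
  's' (pos 18) + 9 = pos 1 = 'b'
  'l' (pos 11) + 9 = pos 20 = 'u'
  'p' (pos 15) + 9 = pos 24 = 'y'
  'q' (pos 16) + 9 = pos 25 = 'z'
  's' (pos 18) + 9 = pos 1 = 'b'
  'p' (pos 15) + 9 = pos 24 = 'y'
  'a' (pos 0) + 9 = pos 9 = 'j'
Result: buyzbyj

buyzbyj


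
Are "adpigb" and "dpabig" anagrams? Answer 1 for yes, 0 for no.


Strings: "adpigb", "dpabig"
Sorted first:  abdgip
Sorted second: abdgip
Sorted forms match => anagrams

1


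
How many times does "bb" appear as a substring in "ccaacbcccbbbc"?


Searching for "bb" in "ccaacbcccbbbc"
Scanning each position:
  Position 0: "cc" => no
  Position 1: "ca" => no
  Position 2: "aa" => no
  Position 3: "ac" => no
  Position 4: "cb" => no
  Position 5: "bc" => no
  Position 6: "cc" => no
  Position 7: "cc" => no
  Position 8: "cb" => no
  Position 9: "bb" => MATCH
  Position 10: "bb" => MATCH
  Position 11: "bc" => no
Total occurrences: 2

2


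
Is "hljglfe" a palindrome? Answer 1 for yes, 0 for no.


Input: hljglfe
Reversed: eflgjlh
  Compare pos 0 ('h') with pos 6 ('e'): MISMATCH
  Compare pos 1 ('l') with pos 5 ('f'): MISMATCH
  Compare pos 2 ('j') with pos 4 ('l'): MISMATCH
Result: not a palindrome

0


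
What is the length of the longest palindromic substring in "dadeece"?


Input: "dadeece"
Checking substrings for palindromes:
  [0:3] "dad" (len 3) => palindrome
  [4:7] "ece" (len 3) => palindrome
  [3:5] "ee" (len 2) => palindrome
Longest palindromic substring: "dad" with length 3

3


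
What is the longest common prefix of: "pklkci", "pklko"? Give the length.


Words: pklkci, pklko
  Position 0: all 'p' => match
  Position 1: all 'k' => match
  Position 2: all 'l' => match
  Position 3: all 'k' => match
  Position 4: ('c', 'o') => mismatch, stop
LCP = "pklk" (length 4)

4


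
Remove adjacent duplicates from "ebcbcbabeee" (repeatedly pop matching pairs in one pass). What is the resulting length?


Input: ebcbcbabeee
Stack-based adjacent duplicate removal:
  Read 'e': push. Stack: e
  Read 'b': push. Stack: eb
  Read 'c': push. Stack: ebc
  Read 'b': push. Stack: ebcb
  Read 'c': push. Stack: ebcbc
  Read 'b': push. Stack: ebcbcb
  Read 'a': push. Stack: ebcbcba
  Read 'b': push. Stack: ebcbcbab
  Read 'e': push. Stack: ebcbcbabe
  Read 'e': matches stack top 'e' => pop. Stack: ebcbcbab
  Read 'e': push. Stack: ebcbcbabe
Final stack: "ebcbcbabe" (length 9)

9


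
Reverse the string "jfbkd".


Input: jfbkd
Reading characters right to left:
  Position 4: 'd'
  Position 3: 'k'
  Position 2: 'b'
  Position 1: 'f'
  Position 0: 'j'
Reversed: dkbfj

dkbfj


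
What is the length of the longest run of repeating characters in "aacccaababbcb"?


Input: "aacccaababbcb"
Scanning for longest run:
  Position 1 ('a'): continues run of 'a', length=2
  Position 2 ('c'): new char, reset run to 1
  Position 3 ('c'): continues run of 'c', length=2
  Position 4 ('c'): continues run of 'c', length=3
  Position 5 ('a'): new char, reset run to 1
  Position 6 ('a'): continues run of 'a', length=2
  Position 7 ('b'): new char, reset run to 1
  Position 8 ('a'): new char, reset run to 1
  Position 9 ('b'): new char, reset run to 1
  Position 10 ('b'): continues run of 'b', length=2
  Position 11 ('c'): new char, reset run to 1
  Position 12 ('b'): new char, reset run to 1
Longest run: 'c' with length 3

3


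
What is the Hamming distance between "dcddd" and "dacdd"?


Comparing "dcddd" and "dacdd" position by position:
  Position 0: 'd' vs 'd' => same
  Position 1: 'c' vs 'a' => differ
  Position 2: 'd' vs 'c' => differ
  Position 3: 'd' vs 'd' => same
  Position 4: 'd' vs 'd' => same
Total differences (Hamming distance): 2

2


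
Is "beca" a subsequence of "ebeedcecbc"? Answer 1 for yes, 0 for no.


Check if "beca" is a subsequence of "ebeedcecbc"
Greedy scan:
  Position 0 ('e'): no match needed
  Position 1 ('b'): matches sub[0] = 'b'
  Position 2 ('e'): matches sub[1] = 'e'
  Position 3 ('e'): no match needed
  Position 4 ('d'): no match needed
  Position 5 ('c'): matches sub[2] = 'c'
  Position 6 ('e'): no match needed
  Position 7 ('c'): no match needed
  Position 8 ('b'): no match needed
  Position 9 ('c'): no match needed
Only matched 3/4 characters => not a subsequence

0


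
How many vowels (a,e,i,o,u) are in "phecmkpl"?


Input: phecmkpl
Checking each character:
  'p' at position 0: consonant
  'h' at position 1: consonant
  'e' at position 2: vowel (running total: 1)
  'c' at position 3: consonant
  'm' at position 4: consonant
  'k' at position 5: consonant
  'p' at position 6: consonant
  'l' at position 7: consonant
Total vowels: 1

1


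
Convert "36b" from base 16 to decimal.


Input: "36b" in base 16
Positional expansion:
  Digit '3' (value 3) x 16^2 = 768
  Digit '6' (value 6) x 16^1 = 96
  Digit 'b' (value 11) x 16^0 = 11
Sum = 875

875


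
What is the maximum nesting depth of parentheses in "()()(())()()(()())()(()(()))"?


Input: "()()(())()()(()())()(()(()))"
Tracking depth:
  Position 0 '(': depth becomes 1
  Position 1 ')': depth becomes 0
  Position 2 '(': depth becomes 1
  Position 3 ')': depth becomes 0
  Position 4 '(': depth becomes 1
  Position 5 '(': depth becomes 2
  Position 6 ')': depth becomes 1
  Position 7 ')': depth becomes 0
  Position 8 '(': depth becomes 1
  Position 9 ')': depth becomes 0
  Position 10 '(': depth becomes 1
  Position 11 ')': depth becomes 0
  Position 12 '(': depth becomes 1
  Position 13 '(': depth becomes 2
  Position 14 ')': depth becomes 1
  Position 15 '(': depth becomes 2
  Position 16 ')': depth becomes 1
  Position 17 ')': depth becomes 0
  Position 18 '(': depth becomes 1
  Position 19 ')': depth becomes 0
  Position 20 '(': depth becomes 1
  Position 21 '(': depth becomes 2
  Position 22 ')': depth becomes 1
  Position 23 '(': depth becomes 2
  Position 24 '(': depth becomes 3
  Position 25 ')': depth becomes 2
  Position 26 ')': depth becomes 1
  Position 27 ')': depth becomes 0
Maximum depth reached: 3

3


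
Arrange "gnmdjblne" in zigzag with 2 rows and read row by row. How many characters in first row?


Zigzag "gnmdjblne" into 2 rows:
Placing characters:
  'g' => row 0
  'n' => row 1
  'm' => row 0
  'd' => row 1
  'j' => row 0
  'b' => row 1
  'l' => row 0
  'n' => row 1
  'e' => row 0
Rows:
  Row 0: "gmjle"
  Row 1: "ndbn"
First row length: 5

5


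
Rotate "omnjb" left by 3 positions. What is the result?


Input: "omnjb", rotate left by 3
First 3 characters: "omn"
Remaining characters: "jb"
Concatenate remaining + first: "jb" + "omn" = "jbomn"

jbomn


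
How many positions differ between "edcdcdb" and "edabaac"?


Comparing "edcdcdb" and "edabaac" position by position:
  Position 0: 'e' vs 'e' => same
  Position 1: 'd' vs 'd' => same
  Position 2: 'c' vs 'a' => DIFFER
  Position 3: 'd' vs 'b' => DIFFER
  Position 4: 'c' vs 'a' => DIFFER
  Position 5: 'd' vs 'a' => DIFFER
  Position 6: 'b' vs 'c' => DIFFER
Positions that differ: 5

5


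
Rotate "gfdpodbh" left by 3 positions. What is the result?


Input: "gfdpodbh", rotate left by 3
First 3 characters: "gfd"
Remaining characters: "podbh"
Concatenate remaining + first: "podbh" + "gfd" = "podbhgfd"

podbhgfd


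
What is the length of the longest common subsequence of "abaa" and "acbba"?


LCS of "abaa" and "acbba"
DP table:
           a    c    b    b    a
      0    0    0    0    0    0
  a   0    1    1    1    1    1
  b   0    1    1    2    2    2
  a   0    1    1    2    2    3
  a   0    1    1    2    2    3
LCS length = dp[4][5] = 3

3


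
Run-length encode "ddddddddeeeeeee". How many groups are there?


Input: ddddddddeeeeeee
Scanning for consecutive runs:
  Group 1: 'd' x 8 (positions 0-7)
  Group 2: 'e' x 7 (positions 8-14)
Total groups: 2

2


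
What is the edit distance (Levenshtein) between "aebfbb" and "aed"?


Computing edit distance: "aebfbb" -> "aed"
DP table:
           a    e    d
      0    1    2    3
  a   1    0    1    2
  e   2    1    0    1
  b   3    2    1    1
  f   4    3    2    2
  b   5    4    3    3
  b   6    5    4    4
Edit distance = dp[6][3] = 4

4


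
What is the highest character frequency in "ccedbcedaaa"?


Input: ccedbcedaaa
Character counts:
  'a': 3
  'b': 1
  'c': 3
  'd': 2
  'e': 2
Maximum frequency: 3

3


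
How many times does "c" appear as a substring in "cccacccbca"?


Searching for "c" in "cccacccbca"
Scanning each position:
  Position 0: "c" => MATCH
  Position 1: "c" => MATCH
  Position 2: "c" => MATCH
  Position 3: "a" => no
  Position 4: "c" => MATCH
  Position 5: "c" => MATCH
  Position 6: "c" => MATCH
  Position 7: "b" => no
  Position 8: "c" => MATCH
  Position 9: "a" => no
Total occurrences: 7

7


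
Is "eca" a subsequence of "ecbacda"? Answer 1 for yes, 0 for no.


Check if "eca" is a subsequence of "ecbacda"
Greedy scan:
  Position 0 ('e'): matches sub[0] = 'e'
  Position 1 ('c'): matches sub[1] = 'c'
  Position 2 ('b'): no match needed
  Position 3 ('a'): matches sub[2] = 'a'
  Position 4 ('c'): no match needed
  Position 5 ('d'): no match needed
  Position 6 ('a'): no match needed
All 3 characters matched => is a subsequence

1


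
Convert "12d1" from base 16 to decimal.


Input: "12d1" in base 16
Positional expansion:
  Digit '1' (value 1) x 16^3 = 4096
  Digit '2' (value 2) x 16^2 = 512
  Digit 'd' (value 13) x 16^1 = 208
  Digit '1' (value 1) x 16^0 = 1
Sum = 4817

4817


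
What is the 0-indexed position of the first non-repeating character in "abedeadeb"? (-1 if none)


Input: abedeadeb
Character frequencies:
  'a': 2
  'b': 2
  'd': 2
  'e': 3
Scanning left to right for freq == 1:
  Position 0 ('a'): freq=2, skip
  Position 1 ('b'): freq=2, skip
  Position 2 ('e'): freq=3, skip
  Position 3 ('d'): freq=2, skip
  Position 4 ('e'): freq=3, skip
  Position 5 ('a'): freq=2, skip
  Position 6 ('d'): freq=2, skip
  Position 7 ('e'): freq=3, skip
  Position 8 ('b'): freq=2, skip
  No unique character found => answer = -1

-1


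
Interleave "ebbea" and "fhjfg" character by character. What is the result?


Interleaving "ebbea" and "fhjfg":
  Position 0: 'e' from first, 'f' from second => "ef"
  Position 1: 'b' from first, 'h' from second => "bh"
  Position 2: 'b' from first, 'j' from second => "bj"
  Position 3: 'e' from first, 'f' from second => "ef"
  Position 4: 'a' from first, 'g' from second => "ag"
Result: efbhbjefag

efbhbjefag


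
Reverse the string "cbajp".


Input: cbajp
Reading characters right to left:
  Position 4: 'p'
  Position 3: 'j'
  Position 2: 'a'
  Position 1: 'b'
  Position 0: 'c'
Reversed: pjabc

pjabc


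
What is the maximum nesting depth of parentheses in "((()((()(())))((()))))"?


Input: "((()((()(())))((()))))"
Tracking depth:
  Position 0 '(': depth becomes 1
  Position 1 '(': depth becomes 2
  Position 2 '(': depth becomes 3
  Position 3 ')': depth becomes 2
  Position 4 '(': depth becomes 3
  Position 5 '(': depth becomes 4
  Position 6 '(': depth becomes 5
  Position 7 ')': depth becomes 4
  Position 8 '(': depth becomes 5
  Position 9 '(': depth becomes 6
  Position 10 ')': depth becomes 5
  Position 11 ')': depth becomes 4
  Position 12 ')': depth becomes 3
  Position 13 ')': depth becomes 2
  Position 14 '(': depth becomes 3
  Position 15 '(': depth becomes 4
  Position 16 '(': depth becomes 5
  Position 17 ')': depth becomes 4
  Position 18 ')': depth becomes 3
  Position 19 ')': depth becomes 2
  Position 20 ')': depth becomes 1
  Position 21 ')': depth becomes 0
Maximum depth reached: 6

6
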